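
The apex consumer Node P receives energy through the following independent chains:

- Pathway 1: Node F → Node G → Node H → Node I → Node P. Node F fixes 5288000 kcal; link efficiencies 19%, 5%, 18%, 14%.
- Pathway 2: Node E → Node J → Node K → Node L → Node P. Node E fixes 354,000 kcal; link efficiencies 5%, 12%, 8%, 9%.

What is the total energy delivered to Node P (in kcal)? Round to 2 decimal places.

1281.24 kcal

Pathway 1: 5288000 × 0.19 × 0.05 × 0.18 × 0.14 = 1265.9472 kcal
Pathway 2: 354000 × 0.05 × 0.12 × 0.08 × 0.09 = 15.2928 kcal
Total at Node P: 1265.9472 + 15.2928 = 1281.24 kcal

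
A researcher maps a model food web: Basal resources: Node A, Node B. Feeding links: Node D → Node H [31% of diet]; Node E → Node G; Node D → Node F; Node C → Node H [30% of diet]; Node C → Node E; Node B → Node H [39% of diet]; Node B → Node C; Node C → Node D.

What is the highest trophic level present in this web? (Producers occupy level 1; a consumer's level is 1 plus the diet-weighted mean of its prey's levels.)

Node C: 1 + 1 = 2
Node D: 1 + 2 = 3
Node E: 1 + 2 = 3
Node F: 1 + 3 = 4
Node G: 1 + 3 = 4
Node H: 1 + (0.31×3 + 0.3×2 + 0.39×1) = 2.92

4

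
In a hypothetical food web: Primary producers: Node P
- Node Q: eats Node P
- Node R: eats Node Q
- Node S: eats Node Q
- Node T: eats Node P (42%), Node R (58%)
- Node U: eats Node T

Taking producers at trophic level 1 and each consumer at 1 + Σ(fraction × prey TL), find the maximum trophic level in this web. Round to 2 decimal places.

Node Q: 1 + 1 = 2
Node R: 1 + 2 = 3
Node S: 1 + 2 = 3
Node T: 1 + (0.42×1 + 0.58×3) = 3.16
Node U: 1 + 3.16 = 4.16

4.16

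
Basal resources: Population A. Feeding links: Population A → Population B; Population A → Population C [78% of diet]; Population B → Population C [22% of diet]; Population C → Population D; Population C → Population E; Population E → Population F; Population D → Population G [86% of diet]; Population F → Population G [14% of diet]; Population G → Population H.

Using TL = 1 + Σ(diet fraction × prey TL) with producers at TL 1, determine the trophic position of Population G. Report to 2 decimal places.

Population B: 1 + 1 = 2
Population C: 1 + (0.78×1 + 0.22×2) = 2.22
Population D: 1 + 2.22 = 3.22
Population E: 1 + 2.22 = 3.22
Population F: 1 + 3.22 = 4.22
Population G: 1 + (0.86×3.22 + 0.14×4.22) = 4.36
Population H: 1 + 4.36 = 5.36

4.36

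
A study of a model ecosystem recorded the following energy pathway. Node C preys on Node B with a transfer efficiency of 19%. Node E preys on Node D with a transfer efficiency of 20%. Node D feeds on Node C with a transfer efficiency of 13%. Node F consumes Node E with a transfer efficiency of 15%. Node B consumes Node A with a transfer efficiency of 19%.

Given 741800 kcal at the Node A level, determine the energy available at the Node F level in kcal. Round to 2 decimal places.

104.44 kcal

Node B: 741800 × 0.19 = 140942 kcal
Node C: 140942 × 0.19 = 26778.98 kcal
Node D: 26778.98 × 0.13 = 3481.2674 kcal
Node E: 3481.2674 × 0.2 = 696.25348 kcal
Node F: 696.25348 × 0.15 = 104.438022 kcal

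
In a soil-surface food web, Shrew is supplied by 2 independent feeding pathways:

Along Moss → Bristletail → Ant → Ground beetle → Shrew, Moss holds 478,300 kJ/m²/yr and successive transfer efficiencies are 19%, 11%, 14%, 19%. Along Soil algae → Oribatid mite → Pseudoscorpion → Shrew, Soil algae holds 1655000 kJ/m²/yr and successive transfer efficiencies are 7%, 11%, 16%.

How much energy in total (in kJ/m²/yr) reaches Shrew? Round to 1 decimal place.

2304.9 kJ/m²/yr

Via Moss: 478300 × 0.19 × 0.11 × 0.14 × 0.19 = 265.906102 kJ/m²/yr
Via Soil algae: 1655000 × 0.07 × 0.11 × 0.16 = 2038.96 kJ/m²/yr
Total at Shrew: 265.906102 + 2038.96 = 2304.866102 kJ/m²/yr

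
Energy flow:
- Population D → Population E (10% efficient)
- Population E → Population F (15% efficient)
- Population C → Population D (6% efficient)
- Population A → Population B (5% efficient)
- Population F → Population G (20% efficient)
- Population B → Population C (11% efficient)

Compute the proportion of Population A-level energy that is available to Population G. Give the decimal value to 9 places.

Product of link efficiencies: 0.05 × 0.11 × 0.06 × 0.1 × 0.15 × 0.2 = 0.00000099

0.000000990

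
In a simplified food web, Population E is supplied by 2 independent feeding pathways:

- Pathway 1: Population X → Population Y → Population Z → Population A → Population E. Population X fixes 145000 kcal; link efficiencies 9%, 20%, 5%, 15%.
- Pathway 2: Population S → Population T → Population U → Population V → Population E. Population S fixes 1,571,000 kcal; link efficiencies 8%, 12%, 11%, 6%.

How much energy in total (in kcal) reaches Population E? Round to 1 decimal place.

119.1 kcal

Pathway 1: 145000 × 0.09 × 0.2 × 0.05 × 0.15 = 19.575 kcal
Pathway 2: 1571000 × 0.08 × 0.12 × 0.11 × 0.06 = 99.53856 kcal
Total at Population E: 19.575 + 99.53856 = 119.11356 kcal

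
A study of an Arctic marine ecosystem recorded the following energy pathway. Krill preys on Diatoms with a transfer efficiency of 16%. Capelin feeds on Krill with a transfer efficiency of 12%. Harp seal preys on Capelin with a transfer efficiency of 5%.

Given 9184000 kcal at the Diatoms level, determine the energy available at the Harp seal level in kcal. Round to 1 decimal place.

Krill: 9184000 × 0.16 = 1469440 kcal
Capelin: 1469440 × 0.12 = 176332.8 kcal
Harp seal: 176332.8 × 0.05 = 8816.64 kcal

8816.6 kcal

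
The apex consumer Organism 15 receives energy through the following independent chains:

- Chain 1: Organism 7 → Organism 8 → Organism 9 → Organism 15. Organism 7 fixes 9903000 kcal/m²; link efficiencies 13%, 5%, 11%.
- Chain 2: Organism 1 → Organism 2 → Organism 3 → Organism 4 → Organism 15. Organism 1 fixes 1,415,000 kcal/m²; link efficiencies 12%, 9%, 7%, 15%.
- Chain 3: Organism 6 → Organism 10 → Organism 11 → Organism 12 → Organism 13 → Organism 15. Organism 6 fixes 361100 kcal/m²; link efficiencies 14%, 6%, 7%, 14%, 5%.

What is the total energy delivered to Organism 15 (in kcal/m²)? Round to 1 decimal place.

7242.6 kcal/m²

Chain 1: 9903000 × 0.13 × 0.05 × 0.11 = 7080.645 kcal/m²
Chain 2: 1415000 × 0.12 × 0.09 × 0.07 × 0.15 = 160.461 kcal/m²
Chain 3: 361100 × 0.14 × 0.06 × 0.07 × 0.14 × 0.05 = 1.4862876 kcal/m²
Total at Organism 15: 7080.645 + 160.461 + 1.4862876 = 7242.5922876 kcal/m²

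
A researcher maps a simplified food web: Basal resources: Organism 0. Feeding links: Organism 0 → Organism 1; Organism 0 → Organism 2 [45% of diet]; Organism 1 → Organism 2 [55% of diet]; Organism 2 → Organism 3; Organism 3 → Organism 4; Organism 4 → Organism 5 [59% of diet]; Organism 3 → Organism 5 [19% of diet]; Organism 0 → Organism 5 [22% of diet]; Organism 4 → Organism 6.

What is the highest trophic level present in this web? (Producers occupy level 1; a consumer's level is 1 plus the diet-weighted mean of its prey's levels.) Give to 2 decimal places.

5.55

Organism 1: 1 + 1 = 2
Organism 2: 1 + (0.45×1 + 0.55×2) = 2.55
Organism 3: 1 + 2.55 = 3.55
Organism 4: 1 + 3.55 = 4.55
Organism 5: 1 + (0.59×4.55 + 0.19×3.55 + 0.22×1) = 4.579
Organism 6: 1 + 4.55 = 5.55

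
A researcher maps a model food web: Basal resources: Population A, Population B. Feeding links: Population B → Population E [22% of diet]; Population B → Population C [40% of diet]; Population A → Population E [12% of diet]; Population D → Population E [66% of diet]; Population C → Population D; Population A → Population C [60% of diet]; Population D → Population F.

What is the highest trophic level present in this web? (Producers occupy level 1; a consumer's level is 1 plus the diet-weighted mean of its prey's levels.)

4

Population C: 1 + (0.6×1 + 0.4×1) = 2
Population D: 1 + 2 = 3
Population E: 1 + (0.12×1 + 0.66×3 + 0.22×1) = 3.32
Population F: 1 + 3 = 4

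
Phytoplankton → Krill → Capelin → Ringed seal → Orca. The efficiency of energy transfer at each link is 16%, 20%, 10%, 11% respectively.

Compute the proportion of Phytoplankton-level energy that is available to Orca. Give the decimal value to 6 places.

0.000352

Product of link efficiencies: 0.16 × 0.2 × 0.1 × 0.11 = 0.000352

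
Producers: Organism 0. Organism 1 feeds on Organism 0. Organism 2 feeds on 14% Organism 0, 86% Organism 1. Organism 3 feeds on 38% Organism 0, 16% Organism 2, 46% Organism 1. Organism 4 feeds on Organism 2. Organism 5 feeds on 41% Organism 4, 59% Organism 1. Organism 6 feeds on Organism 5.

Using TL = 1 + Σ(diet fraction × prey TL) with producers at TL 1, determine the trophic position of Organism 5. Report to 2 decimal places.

Organism 1: 1 + 1 = 2
Organism 2: 1 + (0.14×1 + 0.86×2) = 2.86
Organism 3: 1 + (0.38×1 + 0.16×2.86 + 0.46×2) = 2.7576
Organism 4: 1 + 2.86 = 3.86
Organism 5: 1 + (0.41×3.86 + 0.59×2) = 3.7626
Organism 6: 1 + 3.7626 = 4.7626

3.76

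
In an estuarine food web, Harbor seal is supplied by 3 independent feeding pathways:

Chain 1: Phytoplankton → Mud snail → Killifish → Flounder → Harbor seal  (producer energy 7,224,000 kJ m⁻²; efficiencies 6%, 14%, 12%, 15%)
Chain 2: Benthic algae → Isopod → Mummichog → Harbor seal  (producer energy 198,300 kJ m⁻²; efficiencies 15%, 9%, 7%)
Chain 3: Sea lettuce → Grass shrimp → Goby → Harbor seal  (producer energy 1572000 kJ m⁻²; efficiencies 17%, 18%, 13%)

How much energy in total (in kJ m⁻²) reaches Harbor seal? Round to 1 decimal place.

Chain 1: 7224000 × 0.06 × 0.14 × 0.12 × 0.15 = 1092.2688 kJ m⁻²
Chain 2: 198300 × 0.15 × 0.09 × 0.07 = 187.3935 kJ m⁻²
Chain 3: 1572000 × 0.17 × 0.18 × 0.13 = 6253.416 kJ m⁻²
Total at Harbor seal: 1092.2688 + 187.3935 + 6253.416 = 7533.0783 kJ m⁻²

7533.1 kJ m⁻²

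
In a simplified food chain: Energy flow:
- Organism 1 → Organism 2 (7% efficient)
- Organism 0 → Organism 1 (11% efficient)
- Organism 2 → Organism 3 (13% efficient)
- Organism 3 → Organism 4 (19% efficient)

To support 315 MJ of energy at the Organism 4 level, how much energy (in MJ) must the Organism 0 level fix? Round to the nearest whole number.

1656238 MJ

Cumulative transfer efficiency: 0.11 × 0.07 × 0.13 × 0.19 = 0.00019019
Organism 0 energy = 315 / 0.00019019 = 1656238 MJ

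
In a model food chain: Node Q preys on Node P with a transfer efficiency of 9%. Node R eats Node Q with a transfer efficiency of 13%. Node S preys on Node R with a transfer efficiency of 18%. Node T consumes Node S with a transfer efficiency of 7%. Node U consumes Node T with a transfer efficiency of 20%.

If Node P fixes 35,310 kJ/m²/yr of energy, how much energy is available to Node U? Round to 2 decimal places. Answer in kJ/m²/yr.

Node Q: 35310 × 0.09 = 3177.9 kJ/m²/yr
Node R: 3177.9 × 0.13 = 413.127 kJ/m²/yr
Node S: 413.127 × 0.18 = 74.36286 kJ/m²/yr
Node T: 74.36286 × 0.07 = 5.2054002 kJ/m²/yr
Node U: 5.2054002 × 0.2 = 1.04108004 kJ/m²/yr

1.04 kJ/m²/yr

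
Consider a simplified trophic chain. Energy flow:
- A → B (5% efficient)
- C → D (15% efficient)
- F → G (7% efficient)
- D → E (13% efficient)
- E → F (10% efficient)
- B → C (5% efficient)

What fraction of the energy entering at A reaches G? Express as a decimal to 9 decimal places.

0.000000341

Product of link efficiencies: 0.05 × 0.05 × 0.15 × 0.13 × 0.1 × 0.07 = 0.00000034125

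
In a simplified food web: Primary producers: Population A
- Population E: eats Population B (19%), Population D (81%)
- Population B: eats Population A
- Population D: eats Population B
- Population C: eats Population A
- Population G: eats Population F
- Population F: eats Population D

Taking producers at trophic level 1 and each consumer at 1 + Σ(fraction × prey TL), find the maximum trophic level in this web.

Population B: 1 + 1 = 2
Population C: 1 + 1 = 2
Population D: 1 + 2 = 3
Population E: 1 + (0.19×2 + 0.81×3) = 3.81
Population F: 1 + 3 = 4
Population G: 1 + 4 = 5

5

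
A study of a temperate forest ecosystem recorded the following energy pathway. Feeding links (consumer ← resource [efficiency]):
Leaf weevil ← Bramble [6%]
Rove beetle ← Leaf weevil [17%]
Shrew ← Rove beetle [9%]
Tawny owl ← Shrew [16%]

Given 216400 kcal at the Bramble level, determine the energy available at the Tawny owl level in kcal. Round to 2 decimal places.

31.78 kcal

Leaf weevil: 216400 × 0.06 = 12984 kcal
Rove beetle: 12984 × 0.17 = 2207.28 kcal
Shrew: 2207.28 × 0.09 = 198.6552 kcal
Tawny owl: 198.6552 × 0.16 = 31.784832 kcal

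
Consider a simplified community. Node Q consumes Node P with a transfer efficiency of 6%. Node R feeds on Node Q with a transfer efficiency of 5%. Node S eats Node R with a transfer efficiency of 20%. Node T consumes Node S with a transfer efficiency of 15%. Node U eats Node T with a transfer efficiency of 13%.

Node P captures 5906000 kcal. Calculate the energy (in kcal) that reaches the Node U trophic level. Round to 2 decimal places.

69.10 kcal

Node Q: 5906000 × 0.06 = 354360 kcal
Node R: 354360 × 0.05 = 17718 kcal
Node S: 17718 × 0.2 = 3543.6 kcal
Node T: 3543.6 × 0.15 = 531.54 kcal
Node U: 531.54 × 0.13 = 69.1002 kcal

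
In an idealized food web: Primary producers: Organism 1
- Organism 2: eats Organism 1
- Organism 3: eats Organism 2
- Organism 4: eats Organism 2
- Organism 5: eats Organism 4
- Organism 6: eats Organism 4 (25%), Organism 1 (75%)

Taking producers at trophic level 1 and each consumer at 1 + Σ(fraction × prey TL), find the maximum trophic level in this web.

4

Organism 2: 1 + 1 = 2
Organism 3: 1 + 2 = 3
Organism 4: 1 + 2 = 3
Organism 5: 1 + 3 = 4
Organism 6: 1 + (0.25×3 + 0.75×1) = 2.5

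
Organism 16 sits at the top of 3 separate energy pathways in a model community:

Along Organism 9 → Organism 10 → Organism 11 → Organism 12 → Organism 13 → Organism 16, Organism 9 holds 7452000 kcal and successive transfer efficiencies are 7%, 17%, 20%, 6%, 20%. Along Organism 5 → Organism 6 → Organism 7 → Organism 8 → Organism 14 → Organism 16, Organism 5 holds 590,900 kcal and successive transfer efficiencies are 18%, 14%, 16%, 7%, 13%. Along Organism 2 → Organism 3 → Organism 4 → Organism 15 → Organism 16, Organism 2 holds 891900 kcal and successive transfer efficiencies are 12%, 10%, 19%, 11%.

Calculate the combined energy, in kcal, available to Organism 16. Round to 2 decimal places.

Via Organism 9: 7452000 × 0.07 × 0.17 × 0.2 × 0.06 × 0.2 = 212.82912 kcal
Via Organism 5: 590900 × 0.18 × 0.14 × 0.16 × 0.07 × 0.13 = 21.68083008 kcal
Via Organism 2: 891900 × 0.12 × 0.1 × 0.19 × 0.11 = 223.68852 kcal
Total at Organism 16: 212.82912 + 21.68083008 + 223.68852 = 458.19847008 kcal

458.20 kcal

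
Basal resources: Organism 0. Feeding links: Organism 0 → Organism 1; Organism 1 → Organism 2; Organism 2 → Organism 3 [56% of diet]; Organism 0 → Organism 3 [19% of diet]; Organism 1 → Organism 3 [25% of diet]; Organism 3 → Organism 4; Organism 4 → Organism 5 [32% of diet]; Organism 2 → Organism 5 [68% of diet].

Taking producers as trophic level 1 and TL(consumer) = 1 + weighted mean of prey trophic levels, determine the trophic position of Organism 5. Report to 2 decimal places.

4.44

Organism 1: 1 + 1 = 2
Organism 2: 1 + 2 = 3
Organism 3: 1 + (0.56×3 + 0.19×1 + 0.25×2) = 3.37
Organism 4: 1 + 3.37 = 4.37
Organism 5: 1 + (0.32×4.37 + 0.68×3) = 4.4384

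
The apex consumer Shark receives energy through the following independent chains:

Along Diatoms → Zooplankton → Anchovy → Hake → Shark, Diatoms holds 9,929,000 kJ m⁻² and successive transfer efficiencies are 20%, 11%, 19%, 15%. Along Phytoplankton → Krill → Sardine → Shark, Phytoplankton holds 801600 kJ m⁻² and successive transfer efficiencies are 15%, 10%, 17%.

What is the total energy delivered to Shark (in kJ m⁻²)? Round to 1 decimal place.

Via Diatoms: 9929000 × 0.2 × 0.11 × 0.19 × 0.15 = 6225.483 kJ m⁻²
Via Phytoplankton: 801600 × 0.15 × 0.1 × 0.17 = 2044.08 kJ m⁻²
Total at Shark: 6225.483 + 2044.08 = 8269.563 kJ m⁻²

8269.6 kJ m⁻²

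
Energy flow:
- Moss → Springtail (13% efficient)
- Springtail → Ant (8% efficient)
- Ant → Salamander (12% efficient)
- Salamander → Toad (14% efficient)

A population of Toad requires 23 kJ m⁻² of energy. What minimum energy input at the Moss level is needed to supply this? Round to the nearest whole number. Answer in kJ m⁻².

Cumulative transfer efficiency: 0.13 × 0.08 × 0.12 × 0.14 = 0.00017472
Moss energy = 23 / 0.00017472 = 131639 kJ m⁻²

131639 kJ m⁻²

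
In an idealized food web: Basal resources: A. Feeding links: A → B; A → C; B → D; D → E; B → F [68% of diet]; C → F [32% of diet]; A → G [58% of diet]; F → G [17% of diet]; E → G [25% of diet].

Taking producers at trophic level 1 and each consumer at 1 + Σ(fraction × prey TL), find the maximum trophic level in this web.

4

B: 1 + 1 = 2
C: 1 + 1 = 2
D: 1 + 2 = 3
E: 1 + 3 = 4
F: 1 + (0.68×2 + 0.32×2) = 3
G: 1 + (0.58×1 + 0.17×3 + 0.25×4) = 3.09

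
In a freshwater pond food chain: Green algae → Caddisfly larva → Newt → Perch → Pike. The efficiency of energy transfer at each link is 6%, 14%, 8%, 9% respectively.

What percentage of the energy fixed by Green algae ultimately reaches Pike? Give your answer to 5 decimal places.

Product of link efficiencies: 0.06 × 0.14 × 0.08 × 0.09 = 0.00006048
As a percentage: 0.00006048 × 100 = 0.00605%

0.00605%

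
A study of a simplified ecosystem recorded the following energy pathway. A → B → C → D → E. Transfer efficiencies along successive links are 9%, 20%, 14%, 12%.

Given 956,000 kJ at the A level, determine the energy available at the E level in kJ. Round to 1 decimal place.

B: 956000 × 0.09 = 86040 kJ
C: 86040 × 0.2 = 17208 kJ
D: 17208 × 0.14 = 2409.12 kJ
E: 2409.12 × 0.12 = 289.0944 kJ

289.1 kJ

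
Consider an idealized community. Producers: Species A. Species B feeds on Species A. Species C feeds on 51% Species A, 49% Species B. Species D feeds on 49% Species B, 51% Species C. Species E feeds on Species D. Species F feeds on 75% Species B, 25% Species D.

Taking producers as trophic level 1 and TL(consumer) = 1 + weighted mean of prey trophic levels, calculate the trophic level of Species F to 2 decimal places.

Species B: 1 + 1 = 2
Species C: 1 + (0.51×1 + 0.49×2) = 2.49
Species D: 1 + (0.49×2 + 0.51×2.49) = 3.2499
Species E: 1 + 3.2499 = 4.2499
Species F: 1 + (0.75×2 + 0.25×3.2499) = 3.312475

3.31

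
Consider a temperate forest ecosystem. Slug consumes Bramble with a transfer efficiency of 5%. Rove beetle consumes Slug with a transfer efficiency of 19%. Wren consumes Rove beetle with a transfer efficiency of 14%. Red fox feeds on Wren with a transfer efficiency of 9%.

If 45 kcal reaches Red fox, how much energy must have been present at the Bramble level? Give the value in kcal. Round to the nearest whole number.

Cumulative transfer efficiency: 0.05 × 0.19 × 0.14 × 0.09 = 0.0001197
Bramble energy = 45 / 0.0001197 = 375940 kcal

375940 kcal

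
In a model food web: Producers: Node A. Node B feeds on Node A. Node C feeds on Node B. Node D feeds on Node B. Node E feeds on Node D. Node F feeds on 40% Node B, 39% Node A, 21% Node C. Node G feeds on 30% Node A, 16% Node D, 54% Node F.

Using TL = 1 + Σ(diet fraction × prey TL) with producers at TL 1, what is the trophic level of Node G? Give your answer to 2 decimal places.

Node B: 1 + 1 = 2
Node C: 1 + 2 = 3
Node D: 1 + 2 = 3
Node E: 1 + 3 = 4
Node F: 1 + (0.4×2 + 0.39×1 + 0.21×3) = 2.82
Node G: 1 + (0.3×1 + 0.16×3 + 0.54×2.82) = 3.3028

3.30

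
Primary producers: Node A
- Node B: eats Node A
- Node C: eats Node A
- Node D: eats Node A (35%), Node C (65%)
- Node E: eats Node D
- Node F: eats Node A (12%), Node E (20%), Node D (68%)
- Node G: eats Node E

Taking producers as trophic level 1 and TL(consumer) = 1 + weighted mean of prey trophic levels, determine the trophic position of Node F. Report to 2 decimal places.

Node B: 1 + 1 = 2
Node C: 1 + 1 = 2
Node D: 1 + (0.35×1 + 0.65×2) = 2.65
Node E: 1 + 2.65 = 3.65
Node F: 1 + (0.12×1 + 0.2×3.65 + 0.68×2.65) = 3.652
Node G: 1 + 3.65 = 4.65

3.65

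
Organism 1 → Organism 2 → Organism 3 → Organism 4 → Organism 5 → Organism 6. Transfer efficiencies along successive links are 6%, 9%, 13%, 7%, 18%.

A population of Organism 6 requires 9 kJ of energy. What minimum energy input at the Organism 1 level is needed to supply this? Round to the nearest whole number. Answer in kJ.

Cumulative transfer efficiency: 0.06 × 0.09 × 0.13 × 0.07 × 0.18 = 0.0000088452
Organism 1 energy = 9 / 0.0000088452 = 1017501 kJ

1017501 kJ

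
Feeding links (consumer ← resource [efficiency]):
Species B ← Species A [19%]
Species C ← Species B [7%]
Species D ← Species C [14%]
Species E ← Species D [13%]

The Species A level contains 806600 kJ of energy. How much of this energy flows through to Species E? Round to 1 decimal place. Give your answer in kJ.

Species B: 806600 × 0.19 = 153254 kJ
Species C: 153254 × 0.07 = 10727.78 kJ
Species D: 10727.78 × 0.14 = 1501.8892 kJ
Species E: 1501.8892 × 0.13 = 195.245596 kJ

195.2 kJ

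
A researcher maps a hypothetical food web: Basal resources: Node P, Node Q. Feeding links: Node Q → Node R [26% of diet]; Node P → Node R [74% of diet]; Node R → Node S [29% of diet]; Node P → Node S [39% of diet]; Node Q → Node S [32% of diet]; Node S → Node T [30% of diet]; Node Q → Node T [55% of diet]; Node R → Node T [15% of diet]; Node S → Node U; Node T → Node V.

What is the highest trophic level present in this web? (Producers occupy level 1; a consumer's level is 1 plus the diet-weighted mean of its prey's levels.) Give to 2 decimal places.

3.54

Node R: 1 + (0.26×1 + 0.74×1) = 2
Node S: 1 + (0.29×2 + 0.39×1 + 0.32×1) = 2.29
Node T: 1 + (0.3×2.29 + 0.55×1 + 0.15×2) = 2.537
Node U: 1 + 2.29 = 3.29
Node V: 1 + 2.537 = 3.537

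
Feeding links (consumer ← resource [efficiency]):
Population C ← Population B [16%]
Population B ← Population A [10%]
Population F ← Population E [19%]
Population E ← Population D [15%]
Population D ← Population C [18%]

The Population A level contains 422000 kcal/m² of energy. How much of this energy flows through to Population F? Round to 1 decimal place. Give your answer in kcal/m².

34.6 kcal/m²

Population B: 422000 × 0.1 = 42200 kcal/m²
Population C: 42200 × 0.16 = 6752 kcal/m²
Population D: 6752 × 0.18 = 1215.36 kcal/m²
Population E: 1215.36 × 0.15 = 182.304 kcal/m²
Population F: 182.304 × 0.19 = 34.63776 kcal/m²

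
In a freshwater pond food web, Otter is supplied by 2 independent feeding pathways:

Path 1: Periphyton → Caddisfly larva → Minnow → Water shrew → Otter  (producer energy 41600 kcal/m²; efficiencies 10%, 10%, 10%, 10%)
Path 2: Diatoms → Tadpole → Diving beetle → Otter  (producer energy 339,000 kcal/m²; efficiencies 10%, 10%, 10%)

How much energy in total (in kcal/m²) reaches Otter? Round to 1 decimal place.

Path 1: 41600 × 0.1 × 0.1 × 0.1 × 0.1 = 4.16 kcal/m²
Path 2: 339000 × 0.1 × 0.1 × 0.1 = 339 kcal/m²
Total at Otter: 4.16 + 339 = 343.16 kcal/m²

343.2 kcal/m²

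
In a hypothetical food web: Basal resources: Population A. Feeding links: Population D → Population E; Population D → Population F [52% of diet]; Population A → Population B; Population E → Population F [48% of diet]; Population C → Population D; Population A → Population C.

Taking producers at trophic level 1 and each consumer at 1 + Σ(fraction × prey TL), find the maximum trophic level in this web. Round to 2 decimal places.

4.48

Population B: 1 + 1 = 2
Population C: 1 + 1 = 2
Population D: 1 + 2 = 3
Population E: 1 + 3 = 4
Population F: 1 + (0.48×4 + 0.52×3) = 4.48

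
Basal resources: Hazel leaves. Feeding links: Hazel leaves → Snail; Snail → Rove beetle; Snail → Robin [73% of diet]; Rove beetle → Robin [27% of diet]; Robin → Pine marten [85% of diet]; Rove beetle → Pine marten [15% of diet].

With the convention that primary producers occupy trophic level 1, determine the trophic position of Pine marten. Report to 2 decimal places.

4.23

Snail: 1 + 1 = 2
Rove beetle: 1 + 2 = 3
Robin: 1 + (0.73×2 + 0.27×3) = 3.27
Pine marten: 1 + (0.85×3.27 + 0.15×3) = 4.2295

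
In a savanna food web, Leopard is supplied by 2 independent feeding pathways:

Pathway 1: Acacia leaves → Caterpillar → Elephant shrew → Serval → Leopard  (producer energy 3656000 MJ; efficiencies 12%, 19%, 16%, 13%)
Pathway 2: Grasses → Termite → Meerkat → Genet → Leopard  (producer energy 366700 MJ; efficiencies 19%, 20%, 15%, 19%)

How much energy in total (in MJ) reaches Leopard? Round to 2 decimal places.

2130.96 MJ

Pathway 1: 3656000 × 0.12 × 0.19 × 0.16 × 0.13 = 1733.82144 MJ
Pathway 2: 366700 × 0.19 × 0.2 × 0.15 × 0.19 = 397.1361 MJ
Total at Leopard: 1733.82144 + 397.1361 = 2130.95754 MJ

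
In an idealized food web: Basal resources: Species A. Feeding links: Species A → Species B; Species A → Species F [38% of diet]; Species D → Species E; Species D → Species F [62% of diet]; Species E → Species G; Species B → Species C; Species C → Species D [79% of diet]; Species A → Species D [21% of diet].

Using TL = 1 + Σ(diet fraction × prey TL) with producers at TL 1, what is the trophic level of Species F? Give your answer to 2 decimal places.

3.60

Species B: 1 + 1 = 2
Species C: 1 + 2 = 3
Species D: 1 + (0.79×3 + 0.21×1) = 3.58
Species E: 1 + 3.58 = 4.58
Species F: 1 + (0.62×3.58 + 0.38×1) = 3.5996
Species G: 1 + 4.58 = 5.58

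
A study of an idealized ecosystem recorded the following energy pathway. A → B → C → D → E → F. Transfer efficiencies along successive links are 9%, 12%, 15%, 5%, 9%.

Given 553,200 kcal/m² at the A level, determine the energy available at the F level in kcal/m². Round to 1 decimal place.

4.0 kcal/m²

B: 553200 × 0.09 = 49788 kcal/m²
C: 49788 × 0.12 = 5974.56 kcal/m²
D: 5974.56 × 0.15 = 896.184 kcal/m²
E: 896.184 × 0.05 = 44.8092 kcal/m²
F: 44.8092 × 0.09 = 4.032828 kcal/m²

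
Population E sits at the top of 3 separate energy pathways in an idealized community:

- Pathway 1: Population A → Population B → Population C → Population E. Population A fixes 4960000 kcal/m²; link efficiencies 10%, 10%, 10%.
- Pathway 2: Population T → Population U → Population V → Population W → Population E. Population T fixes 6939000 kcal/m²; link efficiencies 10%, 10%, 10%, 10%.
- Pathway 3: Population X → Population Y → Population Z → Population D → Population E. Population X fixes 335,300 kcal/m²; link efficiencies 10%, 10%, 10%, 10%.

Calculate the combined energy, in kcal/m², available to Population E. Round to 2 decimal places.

5687.43 kcal/m²

Pathway 1: 4960000 × 0.1 × 0.1 × 0.1 = 4960 kcal/m²
Pathway 2: 6939000 × 0.1 × 0.1 × 0.1 × 0.1 = 693.9 kcal/m²
Pathway 3: 335300 × 0.1 × 0.1 × 0.1 × 0.1 = 33.53 kcal/m²
Total at Population E: 4960 + 693.9 + 33.53 = 5687.43 kcal/m²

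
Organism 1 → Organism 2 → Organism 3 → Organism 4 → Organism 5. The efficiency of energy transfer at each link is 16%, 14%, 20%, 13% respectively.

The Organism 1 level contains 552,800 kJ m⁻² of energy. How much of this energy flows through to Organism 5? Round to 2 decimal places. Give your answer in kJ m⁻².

321.95 kJ m⁻²

Organism 2: 552800 × 0.16 = 88448 kJ m⁻²
Organism 3: 88448 × 0.14 = 12382.72 kJ m⁻²
Organism 4: 12382.72 × 0.2 = 2476.544 kJ m⁻²
Organism 5: 2476.544 × 0.13 = 321.95072 kJ m⁻²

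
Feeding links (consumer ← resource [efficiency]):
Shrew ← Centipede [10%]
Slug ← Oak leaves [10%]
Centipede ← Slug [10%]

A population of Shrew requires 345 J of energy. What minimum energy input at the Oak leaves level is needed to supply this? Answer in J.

Cumulative transfer efficiency: 0.1 × 0.1 × 0.1 = 0.001
Oak leaves energy = 345 / 0.001 = 345000 J

345000 J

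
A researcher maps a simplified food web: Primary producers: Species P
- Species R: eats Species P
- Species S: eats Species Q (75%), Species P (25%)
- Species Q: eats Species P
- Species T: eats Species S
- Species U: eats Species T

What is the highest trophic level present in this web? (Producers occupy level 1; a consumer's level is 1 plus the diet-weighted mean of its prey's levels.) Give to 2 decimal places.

4.75

Species Q: 1 + 1 = 2
Species R: 1 + 1 = 2
Species S: 1 + (0.75×2 + 0.25×1) = 2.75
Species T: 1 + 2.75 = 3.75
Species U: 1 + 3.75 = 4.75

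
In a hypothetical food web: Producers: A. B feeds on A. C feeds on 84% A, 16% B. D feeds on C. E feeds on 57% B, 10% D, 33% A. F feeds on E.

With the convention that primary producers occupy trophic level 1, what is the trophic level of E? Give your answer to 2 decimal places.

2.79

B: 1 + 1 = 2
C: 1 + (0.84×1 + 0.16×2) = 2.16
D: 1 + 2.16 = 3.16
E: 1 + (0.57×2 + 0.1×3.16 + 0.33×1) = 2.786
F: 1 + 2.786 = 3.786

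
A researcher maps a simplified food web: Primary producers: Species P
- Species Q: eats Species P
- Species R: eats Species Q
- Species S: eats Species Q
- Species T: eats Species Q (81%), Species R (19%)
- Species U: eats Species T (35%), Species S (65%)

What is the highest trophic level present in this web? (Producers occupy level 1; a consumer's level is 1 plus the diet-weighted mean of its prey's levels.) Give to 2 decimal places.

4.07

Species Q: 1 + 1 = 2
Species R: 1 + 2 = 3
Species S: 1 + 2 = 3
Species T: 1 + (0.81×2 + 0.19×3) = 3.19
Species U: 1 + (0.35×3.19 + 0.65×3) = 4.0665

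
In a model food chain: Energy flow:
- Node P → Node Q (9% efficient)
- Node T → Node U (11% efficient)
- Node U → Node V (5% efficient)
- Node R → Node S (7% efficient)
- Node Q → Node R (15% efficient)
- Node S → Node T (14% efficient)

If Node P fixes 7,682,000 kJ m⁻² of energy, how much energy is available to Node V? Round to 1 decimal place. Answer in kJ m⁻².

Node Q: 7682000 × 0.09 = 691380 kJ m⁻²
Node R: 691380 × 0.15 = 103707 kJ m⁻²
Node S: 103707 × 0.07 = 7259.49 kJ m⁻²
Node T: 7259.49 × 0.14 = 1016.3286 kJ m⁻²
Node U: 1016.3286 × 0.11 = 111.796146 kJ m⁻²
Node V: 111.796146 × 0.05 = 5.5898073 kJ m⁻²

5.6 kJ m⁻²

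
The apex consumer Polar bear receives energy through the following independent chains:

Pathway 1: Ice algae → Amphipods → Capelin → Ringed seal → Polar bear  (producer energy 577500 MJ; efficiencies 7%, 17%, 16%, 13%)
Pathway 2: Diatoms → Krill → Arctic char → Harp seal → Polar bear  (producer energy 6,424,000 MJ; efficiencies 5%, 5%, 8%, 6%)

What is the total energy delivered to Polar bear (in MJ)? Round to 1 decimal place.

220.0 MJ

Pathway 1: 577500 × 0.07 × 0.17 × 0.16 × 0.13 = 142.9428 MJ
Pathway 2: 6424000 × 0.05 × 0.05 × 0.08 × 0.06 = 77.088 MJ
Total at Polar bear: 142.9428 + 77.088 = 220.0308 MJ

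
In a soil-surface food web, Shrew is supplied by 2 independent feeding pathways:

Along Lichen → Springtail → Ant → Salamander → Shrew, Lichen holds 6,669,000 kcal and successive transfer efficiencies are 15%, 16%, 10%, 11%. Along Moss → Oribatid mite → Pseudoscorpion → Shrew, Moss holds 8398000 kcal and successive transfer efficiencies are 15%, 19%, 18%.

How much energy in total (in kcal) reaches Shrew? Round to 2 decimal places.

Via Lichen: 6669000 × 0.15 × 0.16 × 0.1 × 0.11 = 1760.616 kcal
Via Moss: 8398000 × 0.15 × 0.19 × 0.18 = 43081.74 kcal
Total at Shrew: 1760.616 + 43081.74 = 44842.356 kcal

44842.36 kcal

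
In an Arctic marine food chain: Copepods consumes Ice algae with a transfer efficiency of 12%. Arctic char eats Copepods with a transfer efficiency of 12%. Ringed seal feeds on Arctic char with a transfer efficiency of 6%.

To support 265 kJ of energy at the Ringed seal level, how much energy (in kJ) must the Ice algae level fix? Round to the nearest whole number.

Cumulative transfer efficiency: 0.12 × 0.12 × 0.06 = 0.000864
Ice algae energy = 265 / 0.000864 = 306713 kJ

306713 kJ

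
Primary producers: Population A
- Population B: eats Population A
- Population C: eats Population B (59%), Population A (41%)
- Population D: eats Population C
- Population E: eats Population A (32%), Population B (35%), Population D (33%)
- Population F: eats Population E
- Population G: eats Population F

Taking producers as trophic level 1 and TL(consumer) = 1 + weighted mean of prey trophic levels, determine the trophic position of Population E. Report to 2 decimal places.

3.20

Population B: 1 + 1 = 2
Population C: 1 + (0.59×2 + 0.41×1) = 2.59
Population D: 1 + 2.59 = 3.59
Population E: 1 + (0.32×1 + 0.35×2 + 0.33×3.59) = 3.2047
Population F: 1 + 3.2047 = 4.2047
Population G: 1 + 4.2047 = 5.2047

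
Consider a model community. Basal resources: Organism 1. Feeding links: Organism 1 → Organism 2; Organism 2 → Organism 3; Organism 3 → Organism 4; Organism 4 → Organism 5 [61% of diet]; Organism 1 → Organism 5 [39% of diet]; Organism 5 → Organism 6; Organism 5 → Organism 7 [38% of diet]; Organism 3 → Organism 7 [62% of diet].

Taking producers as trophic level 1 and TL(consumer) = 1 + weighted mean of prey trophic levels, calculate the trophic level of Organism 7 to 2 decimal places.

Organism 2: 1 + 1 = 2
Organism 3: 1 + 2 = 3
Organism 4: 1 + 3 = 4
Organism 5: 1 + (0.61×4 + 0.39×1) = 3.83
Organism 6: 1 + 3.83 = 4.83
Organism 7: 1 + (0.38×3.83 + 0.62×3) = 4.3154

4.32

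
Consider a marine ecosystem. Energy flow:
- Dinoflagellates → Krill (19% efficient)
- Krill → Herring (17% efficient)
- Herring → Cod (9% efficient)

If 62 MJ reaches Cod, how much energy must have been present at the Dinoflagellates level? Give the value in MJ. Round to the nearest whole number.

Cumulative transfer efficiency: 0.19 × 0.17 × 0.09 = 0.002907
Dinoflagellates energy = 62 / 0.002907 = 21328 MJ

21328 MJ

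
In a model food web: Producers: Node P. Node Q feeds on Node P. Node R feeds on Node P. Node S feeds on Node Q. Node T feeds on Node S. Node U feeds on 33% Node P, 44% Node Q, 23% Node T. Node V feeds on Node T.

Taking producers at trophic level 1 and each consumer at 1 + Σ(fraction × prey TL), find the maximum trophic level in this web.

5

Node Q: 1 + 1 = 2
Node R: 1 + 1 = 2
Node S: 1 + 2 = 3
Node T: 1 + 3 = 4
Node U: 1 + (0.33×1 + 0.44×2 + 0.23×4) = 3.13
Node V: 1 + 4 = 5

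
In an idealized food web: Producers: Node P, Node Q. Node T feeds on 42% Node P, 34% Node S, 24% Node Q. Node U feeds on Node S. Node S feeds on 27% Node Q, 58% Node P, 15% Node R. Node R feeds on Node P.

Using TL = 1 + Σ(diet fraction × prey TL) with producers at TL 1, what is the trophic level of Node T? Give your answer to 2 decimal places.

Node R: 1 + 1 = 2
Node S: 1 + (0.27×1 + 0.58×1 + 0.15×2) = 2.15
Node T: 1 + (0.42×1 + 0.34×2.15 + 0.24×1) = 2.391
Node U: 1 + 2.15 = 3.15

2.39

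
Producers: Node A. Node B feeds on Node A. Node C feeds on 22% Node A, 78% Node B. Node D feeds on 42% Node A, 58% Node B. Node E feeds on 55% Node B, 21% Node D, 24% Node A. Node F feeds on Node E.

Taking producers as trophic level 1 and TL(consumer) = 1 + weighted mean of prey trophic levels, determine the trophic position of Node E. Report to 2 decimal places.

2.88

Node B: 1 + 1 = 2
Node C: 1 + (0.22×1 + 0.78×2) = 2.78
Node D: 1 + (0.42×1 + 0.58×2) = 2.58
Node E: 1 + (0.55×2 + 0.21×2.58 + 0.24×1) = 2.8818
Node F: 1 + 2.8818 = 3.8818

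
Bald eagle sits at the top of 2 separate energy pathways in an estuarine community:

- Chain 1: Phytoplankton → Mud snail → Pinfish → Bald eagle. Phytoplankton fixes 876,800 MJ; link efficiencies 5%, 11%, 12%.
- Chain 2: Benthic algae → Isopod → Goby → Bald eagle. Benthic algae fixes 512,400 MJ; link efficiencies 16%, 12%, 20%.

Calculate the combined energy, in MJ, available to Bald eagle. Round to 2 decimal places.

2546.30 MJ

Chain 1: 876800 × 0.05 × 0.11 × 0.12 = 578.688 MJ
Chain 2: 512400 × 0.16 × 0.12 × 0.2 = 1967.616 MJ
Total at Bald eagle: 578.688 + 1967.616 = 2546.304 MJ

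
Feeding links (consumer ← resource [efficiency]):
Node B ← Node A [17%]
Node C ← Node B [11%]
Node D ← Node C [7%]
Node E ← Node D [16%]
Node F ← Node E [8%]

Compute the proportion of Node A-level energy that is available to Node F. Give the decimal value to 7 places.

Product of link efficiencies: 0.17 × 0.11 × 0.07 × 0.16 × 0.08 = 0.0000167552

0.0000168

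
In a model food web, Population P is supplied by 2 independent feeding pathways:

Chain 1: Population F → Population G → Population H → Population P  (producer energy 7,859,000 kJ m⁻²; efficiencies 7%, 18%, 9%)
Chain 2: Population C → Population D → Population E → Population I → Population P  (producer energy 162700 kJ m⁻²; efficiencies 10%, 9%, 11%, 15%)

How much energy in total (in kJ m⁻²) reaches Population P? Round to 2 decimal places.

Chain 1: 7859000 × 0.07 × 0.18 × 0.09 = 8912.106 kJ m⁻²
Chain 2: 162700 × 0.1 × 0.09 × 0.11 × 0.15 = 24.16095 kJ m⁻²
Total at Population P: 8912.106 + 24.16095 = 8936.26695 kJ m⁻²

8936.27 kJ m⁻²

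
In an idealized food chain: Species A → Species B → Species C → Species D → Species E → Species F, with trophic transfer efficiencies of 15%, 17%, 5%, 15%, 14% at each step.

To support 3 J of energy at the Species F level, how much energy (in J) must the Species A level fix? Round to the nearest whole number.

Cumulative transfer efficiency: 0.15 × 0.17 × 0.05 × 0.15 × 0.14 = 0.000026775
Species A energy = 3 / 0.000026775 = 112045 J

112045 J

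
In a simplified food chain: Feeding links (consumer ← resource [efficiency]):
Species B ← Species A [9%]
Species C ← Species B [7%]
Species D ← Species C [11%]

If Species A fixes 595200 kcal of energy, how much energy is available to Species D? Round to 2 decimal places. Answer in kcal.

Species B: 595200 × 0.09 = 53568 kcal
Species C: 53568 × 0.07 = 3749.76 kcal
Species D: 3749.76 × 0.11 = 412.4736 kcal

412.47 kcal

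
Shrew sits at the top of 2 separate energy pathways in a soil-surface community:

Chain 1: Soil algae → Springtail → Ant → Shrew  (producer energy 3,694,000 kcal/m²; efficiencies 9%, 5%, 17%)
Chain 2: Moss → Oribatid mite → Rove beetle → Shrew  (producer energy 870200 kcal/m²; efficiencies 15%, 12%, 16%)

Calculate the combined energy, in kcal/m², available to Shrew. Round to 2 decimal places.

Chain 1: 3694000 × 0.09 × 0.05 × 0.17 = 2825.91 kcal/m²
Chain 2: 870200 × 0.15 × 0.12 × 0.16 = 2506.176 kcal/m²
Total at Shrew: 2825.91 + 2506.176 = 5332.086 kcal/m²

5332.09 kcal/m²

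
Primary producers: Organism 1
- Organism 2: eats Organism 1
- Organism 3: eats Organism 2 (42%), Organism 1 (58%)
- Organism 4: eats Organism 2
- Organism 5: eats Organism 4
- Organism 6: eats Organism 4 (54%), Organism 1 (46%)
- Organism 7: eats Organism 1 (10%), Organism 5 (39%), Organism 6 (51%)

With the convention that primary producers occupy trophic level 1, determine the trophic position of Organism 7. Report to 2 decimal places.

4.23

Organism 2: 1 + 1 = 2
Organism 3: 1 + (0.42×2 + 0.58×1) = 2.42
Organism 4: 1 + 2 = 3
Organism 5: 1 + 3 = 4
Organism 6: 1 + (0.54×3 + 0.46×1) = 3.08
Organism 7: 1 + (0.1×1 + 0.39×4 + 0.51×3.08) = 4.2308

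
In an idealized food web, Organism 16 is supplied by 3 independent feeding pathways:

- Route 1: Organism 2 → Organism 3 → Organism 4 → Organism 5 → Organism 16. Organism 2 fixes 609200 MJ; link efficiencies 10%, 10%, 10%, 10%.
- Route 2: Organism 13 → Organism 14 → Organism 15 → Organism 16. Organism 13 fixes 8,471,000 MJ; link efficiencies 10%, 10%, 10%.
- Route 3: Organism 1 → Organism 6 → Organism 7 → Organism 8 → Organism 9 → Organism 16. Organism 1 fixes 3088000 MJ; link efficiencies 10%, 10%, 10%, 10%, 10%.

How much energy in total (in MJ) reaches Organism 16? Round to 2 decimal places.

Route 1: 609200 × 0.1 × 0.1 × 0.1 × 0.1 = 60.92 MJ
Route 2: 8471000 × 0.1 × 0.1 × 0.1 = 8471 MJ
Route 3: 3088000 × 0.1 × 0.1 × 0.1 × 0.1 × 0.1 = 30.88 MJ
Total at Organism 16: 60.92 + 8471 + 30.88 = 8562.8 MJ

8562.80 MJ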